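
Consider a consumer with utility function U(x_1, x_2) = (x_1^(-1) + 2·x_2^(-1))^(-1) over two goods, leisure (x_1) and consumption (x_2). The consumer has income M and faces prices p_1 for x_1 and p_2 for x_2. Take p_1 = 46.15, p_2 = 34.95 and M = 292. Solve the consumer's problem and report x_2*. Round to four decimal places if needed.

x_2* = 4.6094

From the CES first-order condition, (1/2)·(x_2/x_1)^(2) = p_1/p_2.
Hence x_2/x_1 = (2·p_1/p_2)^(1/(2)), i.e. raised to the 0.5 power.
Substitute x_2 = (x_2/x_1)·x_1 into the budget: x_1* = M/(p_1 + p_2·(x_2/x_1)).
Numerically x_2/x_1 = 1.625089, so x_1* = 292/(46.15 + 34.95·1.625089) = 2.8364 and x_2* = 1.625089·2.8364 = 4.6094.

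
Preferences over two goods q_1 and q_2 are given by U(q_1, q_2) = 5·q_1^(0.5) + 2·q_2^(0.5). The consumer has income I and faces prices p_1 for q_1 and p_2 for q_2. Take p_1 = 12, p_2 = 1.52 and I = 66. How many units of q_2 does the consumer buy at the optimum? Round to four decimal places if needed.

From the CES first-order condition, (5/2)·(q_2/q_1)^(0.5) = p_1/p_2.
Hence q_2/q_1 = ((2/5)·p_1/p_2)^(1/(0.5)), i.e. raised to the 2 power.
With the ratio pinned down, the budget gives q_1* = I/(p_1 + p_2·(q_2/q_1)) and q_2* = (q_2/q_1)·q_1*.
Numerically q_2/q_1 = 9.972299, so q_1* = 66/(12 + 1.52·9.972299) = 2.4302 and q_2* = 9.972299·2.4302 = 24.235.

q_2* = 24.235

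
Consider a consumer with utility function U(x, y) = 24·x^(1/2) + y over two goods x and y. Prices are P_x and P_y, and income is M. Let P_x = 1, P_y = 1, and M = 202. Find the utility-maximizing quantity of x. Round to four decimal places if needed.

MU_x = 12/√x, MU_y = 1. Tangency: 12/√x = P_x/P_y.
Solve: √x = 12·P_y/P_x, so x*(P_x,P_y) = (12·P_y/P_x)², and y* = (M − P_x·x*)/P_y.
Plugging in: x* = (12·1/1)² = 144.

x* = 144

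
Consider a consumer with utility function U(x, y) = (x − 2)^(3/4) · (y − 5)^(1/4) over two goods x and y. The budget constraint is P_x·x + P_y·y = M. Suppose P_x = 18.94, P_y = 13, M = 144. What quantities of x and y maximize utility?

MRS = 3·(y−5)/(x−2). Tangency with P_x/P_y gives y−5 = (1/3)·(P_x/P_y)·(x−2).
Substituting into the budget: x* = 2 + 0.75·(M − 2·P_x − 5·P_y)/P_x, and y* = 5 + 0.25·(…)/P_y.
Discretionary income = 144 − 2·18.94 − 5·13 = 41.12; x* = 2 + 0.75·41.12/18.94 = 3.6283; y* = 5 + 0.25·41.12/13 = 5.7908.

x* = 3.6283, y* = 5.7908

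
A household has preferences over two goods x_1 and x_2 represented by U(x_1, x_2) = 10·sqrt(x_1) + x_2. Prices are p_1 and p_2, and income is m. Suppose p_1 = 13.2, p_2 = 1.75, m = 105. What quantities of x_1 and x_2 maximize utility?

Set MRS = p_1/p_2: 5·x_1^(−1/2) = p_1/p_2.
Thus x_1* = (5·p_2/p_1)² — independent of m — with the rest of income spent on x_2.
Plugging in: x_1* = (5·1.75/13.2)² = 0.4394, x_2* = 56.6856.

x_1* = 0.4394, x_2* = 56.6856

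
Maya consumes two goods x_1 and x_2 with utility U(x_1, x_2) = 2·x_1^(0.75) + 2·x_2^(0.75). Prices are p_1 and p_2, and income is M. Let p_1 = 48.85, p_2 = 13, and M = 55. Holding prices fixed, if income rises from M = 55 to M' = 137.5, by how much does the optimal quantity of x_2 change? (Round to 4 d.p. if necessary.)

Δx_2* = 6.2288

MRS = MU_x_1/MU_x_2 = (x_2/x_1)^(0.25). Set equal to p_1/p_2.
Hence x_2/x_1 = (p_1/p_2)^(1/(0.25)), i.e. raised to the 4 power.
Substitute x_2 = (x_2/x_1)·x_1 into the budget: x_1* = M/(p_1 + p_2·(x_2/x_1)).
Numerically x_2/x_1 = 199.381502, so x_1* = 55/(48.85 + 13·199.381502) = 0.0208 and x_2* = 199.381502·0.0208 = 4.1525.
At M' = 137.5: x_2* = 10.3813. Change: 10.3813 − 4.1525 = 6.2288.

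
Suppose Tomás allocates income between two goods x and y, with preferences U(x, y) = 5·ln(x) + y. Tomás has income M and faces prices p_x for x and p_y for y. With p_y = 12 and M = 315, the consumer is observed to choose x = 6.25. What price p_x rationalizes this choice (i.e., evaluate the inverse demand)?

MU_x = 5/x, MU_y = 1. Tangency: 5/x = p_x/p_y.
So x*(p_x,p_y) = 5·p_y/p_x, independent of income; and y* = (M − 5·p_y)/p_y.
Set x* = 6.25 in the demand function and solve for p_x: p_x = 9.6.

p_x = 9.6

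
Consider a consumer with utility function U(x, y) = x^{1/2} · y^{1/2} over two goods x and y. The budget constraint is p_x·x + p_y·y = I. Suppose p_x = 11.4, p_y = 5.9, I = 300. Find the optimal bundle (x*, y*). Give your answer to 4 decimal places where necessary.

x* = 13.1579, y* = 25.4237

MU_x/MU_y = (0.5·y)/(0.5·x); tangency sets this equal to p_x/p_y.
So 0.5·p_y·y = 0.5·p_x·x; combined with the budget, a share 0.5 of income goes to x.
Demand: x*(p_x,p_y,I) = 0.5·I/p_x and y* = 0.5·I/p_y.
At p_x=11.4, p_y=5.9, I=300: x* = 0.5·300/11.4 = 13.1579, y* = 25.4237.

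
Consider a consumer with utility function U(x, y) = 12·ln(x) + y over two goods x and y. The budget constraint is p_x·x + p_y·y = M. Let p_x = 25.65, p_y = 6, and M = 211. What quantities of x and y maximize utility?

Set MRS = p_x/p_y: (12/x)/1 = p_x/p_y.
So x*(p_x,p_y) = 12·p_y/p_x, independent of income; and y* = (M − 12·p_y)/p_y.
At the given prices: x* = 12·6/25.65 = 2.807, and y* = 23.1667.

x* = 2.807, y* = 23.1667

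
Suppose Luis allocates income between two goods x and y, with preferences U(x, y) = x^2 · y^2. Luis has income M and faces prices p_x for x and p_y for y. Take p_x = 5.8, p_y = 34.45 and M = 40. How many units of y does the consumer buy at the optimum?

Tangency: MRS = y/x = p_x/p_y.
So 2·p_y·y = 2·p_x·x; combined with the budget, a share 0.5 of income goes to x.
Demand: x*(p_x,p_y,M) = 0.5·M/p_x and y* = 0.5·M/p_y.
At p_x=5.8, p_y=34.45, M=40: y* = 0.5·40/34.45 = 0.5806.

y* = 0.5806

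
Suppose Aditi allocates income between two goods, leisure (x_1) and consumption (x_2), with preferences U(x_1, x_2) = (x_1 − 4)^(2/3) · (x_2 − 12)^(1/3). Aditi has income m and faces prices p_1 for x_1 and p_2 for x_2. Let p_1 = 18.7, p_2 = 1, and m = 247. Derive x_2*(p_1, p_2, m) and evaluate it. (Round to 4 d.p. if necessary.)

Let x_1' = x_1−4, x_2' = x_2−12. MRS = 2·x_2'/x_1' = p_1/p_2.
Substituting into the budget: x_1* = 4 + 2/3·(m − 4·p_1 − 12·p_2)/p_1, and x_2* = 12 + 1/3·(…)/p_2.
Discretionary income = 247 − 4·18.7 − 12·1 = 160.2; x_2* = 12 + 1/3·160.2/1 = 65.4.

x_2* = 65.4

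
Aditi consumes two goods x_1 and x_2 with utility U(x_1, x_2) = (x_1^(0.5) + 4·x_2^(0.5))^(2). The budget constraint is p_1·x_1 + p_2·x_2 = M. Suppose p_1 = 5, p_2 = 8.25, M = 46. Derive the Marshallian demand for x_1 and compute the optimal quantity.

x_1* = 0.8601

With the ratio pinned down, the budget gives x_1* = M/(p_1 + p_2·(x_2/x_1)) and x_2* = (x_2/x_1)·x_1*.
Numerically x_2/x_1 = 5.876951, so x_1* = 46/(5 + 8.25·5.876951) = 0.8601.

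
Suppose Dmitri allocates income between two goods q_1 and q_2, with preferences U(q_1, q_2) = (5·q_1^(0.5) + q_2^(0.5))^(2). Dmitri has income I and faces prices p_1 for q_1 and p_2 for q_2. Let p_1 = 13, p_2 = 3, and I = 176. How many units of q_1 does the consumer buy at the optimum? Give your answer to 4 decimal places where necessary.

From the CES first-order condition, 5·(q_2/q_1)^(0.5) = p_1/p_2.
Hence q_2/q_1 = ((1/5)·p_1/p_2)^(1/(0.5)), i.e. raised to the 2 power.
Substitute q_2 = (q_2/q_1)·q_1 into the budget: q_1* = I/(p_1 + p_2·(q_2/q_1)).
Numerically q_2/q_1 = 0.751111, so q_1* = 176/(13 + 3·0.751111) = 11.5385.

q_1* = 11.5385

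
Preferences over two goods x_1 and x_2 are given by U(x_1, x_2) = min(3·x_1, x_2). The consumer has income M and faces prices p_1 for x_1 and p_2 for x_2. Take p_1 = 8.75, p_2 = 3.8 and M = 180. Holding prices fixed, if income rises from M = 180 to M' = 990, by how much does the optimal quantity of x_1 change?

With perfect complements, no substitution: consume in ratio x_1:x_2 = 1:3.
Budget: p_1·x_1 + p_2·3·x_1 = M, so (p_1 + 3·p_2)·x_1 = M.
Demand: x_1*(p_1,p_2,M) = M/(p_1 + 3·p_2), x_2* = 3·M/(p_1 + 3·p_2).
Here 8.75 + 3·3.8 = 20.15, giving x_1* = 8.933.
At M' = 990: x_1* = 49.1315. Change: 49.1315 − 8.933 = 40.1985.

Δx_1* = 40.1985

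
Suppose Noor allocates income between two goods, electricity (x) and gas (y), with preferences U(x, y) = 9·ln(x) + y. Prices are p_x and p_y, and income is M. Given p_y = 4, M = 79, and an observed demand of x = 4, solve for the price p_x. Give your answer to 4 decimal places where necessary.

p_x = 9

Set MRS = p_x/p_y: (9/x)/1 = p_x/p_y.
So x*(p_x,p_y) = 9·p_y/p_x, independent of income; and y* = (M − 9·p_y)/p_y.
Set x* = 4 in the demand function and solve for p_x: p_x = 9.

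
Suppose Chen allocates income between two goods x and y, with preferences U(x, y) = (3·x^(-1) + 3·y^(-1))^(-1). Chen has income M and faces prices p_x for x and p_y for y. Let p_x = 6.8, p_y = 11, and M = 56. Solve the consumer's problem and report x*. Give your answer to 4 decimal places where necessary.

x* = 3.6249

MRS = MU_x/MU_y = (y/x)^(2). Set equal to p_x/p_y.
Solve for the ratio: y/x = [p_x/p_y]^(0.5).
With the ratio pinned down, the budget gives x* = M/(p_x + p_y·(y/x)) and y* = (y/x)·x*.
Numerically y/x = 0.786245, so x* = 56/(6.8 + 11·0.786245) = 3.6249.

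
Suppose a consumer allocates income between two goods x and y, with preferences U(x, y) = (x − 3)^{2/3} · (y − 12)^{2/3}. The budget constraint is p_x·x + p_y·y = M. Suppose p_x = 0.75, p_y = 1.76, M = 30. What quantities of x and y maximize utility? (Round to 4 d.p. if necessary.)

x* = 7.42, y* = 13.8835

Let x' = x−3, y' = y−12. MRS = y'/x' = p_x/p_y.
After buying the subsistence bundle (3, 12), a share 0.5 of the remaining income goes to x: x* = 3 + 0.5·(M − 3p_x − 12p_y)/p_x.
Discretionary income = 30 − 3·0.75 − 12·1.76 = 6.63; x* = 3 + 0.5·6.63/0.75 = 7.42; y* = 12 + 0.5·6.63/1.76 = 13.8835.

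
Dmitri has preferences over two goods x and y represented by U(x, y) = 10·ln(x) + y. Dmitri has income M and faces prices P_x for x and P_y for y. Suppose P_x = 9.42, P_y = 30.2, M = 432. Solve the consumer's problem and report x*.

Set MRS = P_x/P_y: (10/x)/1 = P_x/P_y.
So x*(P_x,P_y) = 10·P_y/P_x, independent of income; and y* = (M − 10·P_y)/P_y.
At the given prices: x* = 10·30.2/9.42 = 32.0594.

x* = 32.0594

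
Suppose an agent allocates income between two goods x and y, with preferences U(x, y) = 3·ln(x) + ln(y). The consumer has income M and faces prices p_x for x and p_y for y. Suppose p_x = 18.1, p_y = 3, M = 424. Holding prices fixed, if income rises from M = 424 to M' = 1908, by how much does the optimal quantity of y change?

Δy* = 123.6667

The MRS is 3·y/x. Set MRS = p_x/p_y.
Rearranging, p_y·y = (1/3)·p_x·x. Substituting into the budget gives p_x·x·(1 + (1/3)) = M.
Demand: x*(p_x,p_y,M) = 0.75·M/p_x and y* = 0.25·M/p_y.
At p_x=18.1, p_y=3, M=424: y* = 0.25·424/3 = 35.3333.
At M' = 1908: y* = 159. Change: 159 − 35.3333 = 123.6667.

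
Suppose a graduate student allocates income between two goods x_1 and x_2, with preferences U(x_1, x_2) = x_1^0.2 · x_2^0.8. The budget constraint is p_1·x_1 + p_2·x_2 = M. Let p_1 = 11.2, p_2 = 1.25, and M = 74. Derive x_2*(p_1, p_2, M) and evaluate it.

x_2* = 47.36

Demand: x_1*(p_1,p_2,M) = 0.2·M/p_1 and x_2* = 0.8·M/p_2.
At p_1=11.2, p_2=1.25, M=74: x_2* = 0.8·74/1.25 = 47.36.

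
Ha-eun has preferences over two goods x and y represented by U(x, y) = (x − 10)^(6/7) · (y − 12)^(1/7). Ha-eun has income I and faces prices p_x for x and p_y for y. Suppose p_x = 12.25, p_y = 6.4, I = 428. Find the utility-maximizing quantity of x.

MRS = 6·(y−12)/(x−10). Tangency with p_x/p_y gives y−12 = (1/6)·(p_x/p_y)·(x−10).
After buying the subsistence bundle (10, 12), a share 6/7 of the remaining income goes to x: x* = 10 + 6/7·(I − 10p_x − 12p_y)/p_x.
Discretionary income = 428 − 10·12.25 − 12·6.4 = 228.7; x* = 10 + 6/7·228.7/12.25 = 26.0023.

x* = 26.0023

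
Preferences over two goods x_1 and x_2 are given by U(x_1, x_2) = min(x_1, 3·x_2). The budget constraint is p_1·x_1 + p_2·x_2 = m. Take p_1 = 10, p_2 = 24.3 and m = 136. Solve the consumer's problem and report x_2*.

x_2* = 2.5046

Demand: x_1*(p_1,p_2,m) = 3·m/(3·p_1 + p_2), x_2* = m/(3·p_1 + p_2).
Here 3·10 + 24.3 = 54.3, giving x_2* = 2.5046.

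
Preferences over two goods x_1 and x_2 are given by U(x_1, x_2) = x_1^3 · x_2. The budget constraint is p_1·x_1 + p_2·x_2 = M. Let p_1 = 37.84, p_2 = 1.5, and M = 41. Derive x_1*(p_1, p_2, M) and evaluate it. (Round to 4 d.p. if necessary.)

x_1* = 0.8126

Tangency: MRS = 3·x_2/x_1 = p_1/p_2.
Rearranging, p_2·x_2 = (1/3)·p_1·x_1. Substituting into the budget gives p_1·x_1·(1 + (1/3)) = M.
Demand: x_1*(p_1,p_2,M) = 0.75·M/p_1 and x_2* = 0.25·M/p_2.
At p_1=37.84, p_2=1.5, M=41: x_1* = 0.75·41/37.84 = 0.8126.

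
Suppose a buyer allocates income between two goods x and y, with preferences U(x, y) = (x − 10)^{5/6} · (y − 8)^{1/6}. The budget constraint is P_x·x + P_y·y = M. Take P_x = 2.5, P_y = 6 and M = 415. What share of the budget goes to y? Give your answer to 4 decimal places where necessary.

share on y = 0.253

MRS = 5·(y−8)/(x−10). Tangency with P_x/P_y gives y−8 = (1/5)·(P_x/P_y)·(x−10).
After buying the subsistence bundle (10, 8), a share 5/6 of the remaining income goes to x: x* = 10 + 5/6·(M − 10P_x − 8P_y)/P_x.
Discretionary income = 415 − 10·2.5 − 8·6 = 342; x* = 10 + 5/6·342/2.5 = 124; y* = 8 + 1/6·342/6 = 17.5.
Expenditure on y: 6·17.5 = 105; share = 0.253.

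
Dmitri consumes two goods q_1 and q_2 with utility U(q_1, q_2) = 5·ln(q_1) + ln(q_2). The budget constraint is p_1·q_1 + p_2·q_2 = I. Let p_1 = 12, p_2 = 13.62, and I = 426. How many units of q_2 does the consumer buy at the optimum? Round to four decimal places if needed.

Tangency: MRS = 5·q_2/q_1 = p_1/p_2.
So 5·p_2·q_2 = p_1·q_1; combined with the budget, a share 5/6 of income goes to q_1.
Demand: q_1*(p_1,p_2,I) = 5/6·I/p_1 and q_2* = 1/6·I/p_2.
At p_1=12, p_2=13.62, I=426: q_2* = 1/6·426/13.62 = 5.2129.

q_2* = 5.2129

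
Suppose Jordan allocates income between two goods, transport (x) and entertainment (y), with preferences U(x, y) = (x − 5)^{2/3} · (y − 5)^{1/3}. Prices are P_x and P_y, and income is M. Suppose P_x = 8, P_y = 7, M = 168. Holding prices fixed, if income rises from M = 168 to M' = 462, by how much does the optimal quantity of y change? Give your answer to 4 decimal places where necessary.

Δy* = 14

This is Cobb-Douglas in (x−5, y−5): tangency gives 2/3·P_y·(y−5) = 1/3·P_x·(x−5).
Substituting into the budget: x* = 5 + 2/3·(M − 5·P_x − 5·P_y)/P_x, and y* = 5 + 1/3·(…)/P_y.
Discretionary income = 168 − 5·8 − 5·7 = 93; y* = 5 + 1/3·93/7 = 9.4286.
At M' = 462: y* = 23.4286. Change: 23.4286 − 9.4286 = 14.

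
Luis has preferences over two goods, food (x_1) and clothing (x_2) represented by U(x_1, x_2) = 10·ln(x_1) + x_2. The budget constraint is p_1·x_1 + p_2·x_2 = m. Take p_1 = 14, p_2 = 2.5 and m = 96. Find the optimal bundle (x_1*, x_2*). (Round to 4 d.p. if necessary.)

Set MRS = p_1/p_2: (10/x_1)/1 = p_1/p_2.
So x_1*(p_1,p_2) = 10·p_2/p_1, independent of income; and x_2* = (m − 10·p_2)/p_2.
At the given prices: x_1* = 10·2.5/14 = 1.7857, and x_2* = 28.4.

x_1* = 1.7857, x_2* = 28.4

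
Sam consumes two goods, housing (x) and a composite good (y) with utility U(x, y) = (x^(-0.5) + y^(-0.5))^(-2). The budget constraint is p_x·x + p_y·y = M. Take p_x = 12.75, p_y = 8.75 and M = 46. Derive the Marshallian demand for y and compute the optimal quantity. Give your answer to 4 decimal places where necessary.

y* = 2.4639

MU_x ∝ x^(-1.5), MU_y ∝ y^(-1.5), so MRS = (y/x)^(1.5) = p_x/p_y.
Hence y/x = (p_x/p_y)^(1/(1.5)), i.e. raised to the 2/3 power.
Substitute y = (y/x)·x into the budget: x* = M/(p_x + p_y·(y/x)).
Numerically y/x = 1.285291, so x* = 46/(12.75 + 8.75·1.285291) = 1.917 and y* = 1.285291·1.917 = 2.4639.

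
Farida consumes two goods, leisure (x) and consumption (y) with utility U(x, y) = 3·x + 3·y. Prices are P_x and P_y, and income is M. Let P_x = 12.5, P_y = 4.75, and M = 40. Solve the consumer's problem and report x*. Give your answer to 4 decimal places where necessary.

Perfect substitutes: compare marginal utility per dollar. 3/P_x vs 3/P_y → 0.24 vs 0.6316.
y gives more utility per dollar, so spend all income on y: y* = M/P_y, x* = 0.
Numerically: x* = 0, y* = 8.4211.

x* = 0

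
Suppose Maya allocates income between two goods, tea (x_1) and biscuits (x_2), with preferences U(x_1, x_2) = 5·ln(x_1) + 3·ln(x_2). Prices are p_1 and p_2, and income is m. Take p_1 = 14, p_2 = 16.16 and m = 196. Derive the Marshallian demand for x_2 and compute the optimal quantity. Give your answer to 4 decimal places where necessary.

x_2* = 4.5483

At p_1=14, p_2=16.16, m=196: x_2* = 0.375·196/16.16 = 4.5483.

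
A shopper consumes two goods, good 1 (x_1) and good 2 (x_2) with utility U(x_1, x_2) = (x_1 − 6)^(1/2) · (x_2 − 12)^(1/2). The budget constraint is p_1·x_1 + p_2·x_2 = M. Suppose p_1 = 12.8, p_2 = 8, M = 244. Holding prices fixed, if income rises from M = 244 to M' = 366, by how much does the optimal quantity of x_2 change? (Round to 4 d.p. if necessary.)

Δx_2* = 7.625

This is Cobb-Douglas in (x_1−6, x_2−12): tangency gives 0.5·p_2·(x_2−12) = 0.5·p_1·(x_1−6).
After buying the subsistence bundle (6, 12), a share 0.5 of the remaining income goes to x_1: x_1* = 6 + 0.5·(M − 6p_1 − 12p_2)/p_1.
Discretionary income = 244 − 6·12.8 − 12·8 = 71.2; x_2* = 12 + 0.5·71.2/8 = 16.45.
At M' = 366: x_2* = 24.075. Change: 24.075 − 16.45 = 7.625.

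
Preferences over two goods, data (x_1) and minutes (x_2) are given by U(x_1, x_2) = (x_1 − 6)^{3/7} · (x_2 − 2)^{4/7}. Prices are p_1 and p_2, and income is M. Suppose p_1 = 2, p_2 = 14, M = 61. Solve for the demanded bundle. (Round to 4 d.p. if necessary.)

x_1* = 10.5, x_2* = 2.8571

MRS = (3/4)·(x_2−2)/(x_1−6). Tangency with p_1/p_2 gives x_2−2 = (4/3)·(p_1/p_2)·(x_1−6).
After buying the subsistence bundle (6, 2), a share 3/7 of the remaining income goes to x_1: x_1* = 6 + 3/7·(M − 6p_1 − 2p_2)/p_1.
Discretionary income = 61 − 6·2 − 2·14 = 21; x_1* = 6 + 3/7·21/2 = 10.5; x_2* = 2 + 4/7·21/14 = 2.8571.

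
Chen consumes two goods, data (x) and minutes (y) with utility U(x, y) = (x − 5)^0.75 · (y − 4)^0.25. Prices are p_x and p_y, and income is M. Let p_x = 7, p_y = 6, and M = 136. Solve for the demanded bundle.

x* = 13.25, y* = 7.2083

Substituting into the budget: x* = 5 + 0.75·(M − 5·p_x − 4·p_y)/p_x, and y* = 4 + 0.25·(…)/p_y.
Discretionary income = 136 − 5·7 − 4·6 = 77; x* = 5 + 0.75·77/7 = 13.25; y* = 4 + 0.25·77/6 = 7.2083.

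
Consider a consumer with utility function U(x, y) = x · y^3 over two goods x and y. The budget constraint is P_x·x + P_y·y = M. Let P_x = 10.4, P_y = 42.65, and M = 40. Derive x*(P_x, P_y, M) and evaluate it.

x* = 0.9615

Demand: x*(P_x,P_y,M) = 0.25·M/P_x and y* = 0.75·M/P_y.
At P_x=10.4, P_y=42.65, M=40: x* = 0.25·40/10.4 = 0.9615.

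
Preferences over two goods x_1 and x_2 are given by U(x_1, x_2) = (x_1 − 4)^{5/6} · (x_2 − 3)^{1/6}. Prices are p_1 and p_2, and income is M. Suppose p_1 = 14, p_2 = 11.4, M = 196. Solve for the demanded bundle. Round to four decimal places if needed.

MRS = 5·(x_2−3)/(x_1−4). Tangency with p_1/p_2 gives x_2−3 = (1/5)·(p_1/p_2)·(x_1−4).
Substituting into the budget: x_1* = 4 + 5/6·(M − 4·p_1 − 3·p_2)/p_1, and x_2* = 3 + 1/6·(…)/p_2.
Discretionary income = 196 − 4·14 − 3·11.4 = 105.8; x_1* = 4 + 5/6·105.8/14 = 10.2976; x_2* = 3 + 1/6·105.8/11.4 = 4.5468.

x_1* = 10.2976, x_2* = 4.5468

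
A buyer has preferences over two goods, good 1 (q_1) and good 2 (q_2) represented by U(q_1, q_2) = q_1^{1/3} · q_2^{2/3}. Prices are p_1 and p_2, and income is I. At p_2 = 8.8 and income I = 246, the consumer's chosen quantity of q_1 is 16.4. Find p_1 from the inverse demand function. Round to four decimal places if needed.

The MRS is (1/2)·q_2/q_1. Set MRS = p_1/p_2.
Rearranging, p_2·q_2 = 2·p_1·q_1. Substituting into the budget gives p_1·q_1·(1 + 2) = I.
Demand: q_1*(p_1,p_2,I) = 1/3·I/p_1 and q_2* = 2/3·I/p_2.
Set q_1* = 16.4 in the demand function and solve for p_1: p_1 = 5.

p_1 = 5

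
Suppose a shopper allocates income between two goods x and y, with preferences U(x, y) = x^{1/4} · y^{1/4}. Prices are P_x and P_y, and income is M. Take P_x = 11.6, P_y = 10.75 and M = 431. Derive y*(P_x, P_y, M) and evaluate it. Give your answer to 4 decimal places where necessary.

Demand: x*(P_x,P_y,M) = 0.5·M/P_x and y* = 0.5·M/P_y.
At P_x=11.6, P_y=10.75, M=431: y* = 0.5·431/10.75 = 20.0465.

y* = 20.0465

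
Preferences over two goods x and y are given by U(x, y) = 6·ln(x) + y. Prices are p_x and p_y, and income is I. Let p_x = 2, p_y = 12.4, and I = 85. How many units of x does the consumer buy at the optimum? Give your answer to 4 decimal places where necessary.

Set MRS = p_x/p_y: (6/x)/1 = p_x/p_y.
So x*(p_x,p_y) = 6·p_y/p_x, independent of income; and y* = (I − 6·p_y)/p_y.
At the given prices: x* = 6·12.4/2 = 37.2.

x* = 37.2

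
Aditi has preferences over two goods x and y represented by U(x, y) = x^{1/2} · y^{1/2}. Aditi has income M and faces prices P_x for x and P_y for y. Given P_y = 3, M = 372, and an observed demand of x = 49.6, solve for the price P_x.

The MRS is y/x. Set MRS = P_x/P_y.
So 0.5·P_y·y = 0.5·P_x·x; combined with the budget, a share 0.5 of income goes to x.
Demand: x*(P_x,P_y,M) = 0.5·M/P_x and y* = 0.5·M/P_y.
Set x* = 49.6 in the demand function and solve for P_x: P_x = 3.75.

P_x = 3.75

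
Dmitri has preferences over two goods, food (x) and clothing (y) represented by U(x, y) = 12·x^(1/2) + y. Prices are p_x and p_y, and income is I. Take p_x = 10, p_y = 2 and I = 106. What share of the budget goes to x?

Utility is quasi-linear in y; the FOC for x is 6/√x = p_x/p_y.
Solve: √x = 6·p_y/p_x, so x*(p_x,p_y) = (6·p_y/p_x)², and y* = (I − p_x·x*)/p_y.
Plugging in: x* = (6·2/10)² = 1.44, y* = 45.8.
Expenditure on x: 10·1.44 = 14.4; share = 0.1358.

share on x = 0.1358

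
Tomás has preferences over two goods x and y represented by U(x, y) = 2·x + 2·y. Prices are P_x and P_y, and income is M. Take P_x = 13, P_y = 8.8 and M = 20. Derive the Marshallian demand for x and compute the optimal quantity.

x* = 0

Linear utility — the consumer picks whichever good has higher MU/price: 2/13 = 0.1538 vs 2/8.8 = 0.2273.
y gives more utility per dollar, so spend all income on y: y* = M/P_y, x* = 0.
Numerically: x* = 0, y* = 2.2727.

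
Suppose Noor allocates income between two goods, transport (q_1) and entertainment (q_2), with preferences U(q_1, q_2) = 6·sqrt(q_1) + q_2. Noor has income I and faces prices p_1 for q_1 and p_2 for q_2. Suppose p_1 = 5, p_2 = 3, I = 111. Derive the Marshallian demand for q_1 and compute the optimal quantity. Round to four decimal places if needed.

q_1* = 3.24

Plugging in: q_1* = (3·3/5)² = 3.24.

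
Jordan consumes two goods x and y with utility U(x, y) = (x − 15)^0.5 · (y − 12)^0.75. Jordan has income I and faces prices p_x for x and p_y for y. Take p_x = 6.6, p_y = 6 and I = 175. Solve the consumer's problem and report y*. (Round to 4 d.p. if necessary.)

y* = 12.4

This is Cobb-Douglas in (x−15, y−12): tangency gives 0.5·p_y·(y−12) = 0.75·p_x·(x−15).
After buying the subsistence bundle (15, 12), a share 0.4 of the remaining income goes to x: x* = 15 + 0.4·(I − 15p_x − 12p_y)/p_x.
Discretionary income = 175 − 15·6.6 − 12·6 = 4; y* = 12 + 0.6·4/6 = 12.4.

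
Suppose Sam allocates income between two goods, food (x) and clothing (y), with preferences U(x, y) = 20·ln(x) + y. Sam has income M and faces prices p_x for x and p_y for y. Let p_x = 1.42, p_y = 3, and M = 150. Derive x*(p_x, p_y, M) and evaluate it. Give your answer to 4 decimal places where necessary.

So x*(p_x,p_y) = 20·p_y/p_x, independent of income; and y* = (M − 20·p_y)/p_y.
At the given prices: x* = 20·3/1.42 = 42.2535.

x* = 42.2535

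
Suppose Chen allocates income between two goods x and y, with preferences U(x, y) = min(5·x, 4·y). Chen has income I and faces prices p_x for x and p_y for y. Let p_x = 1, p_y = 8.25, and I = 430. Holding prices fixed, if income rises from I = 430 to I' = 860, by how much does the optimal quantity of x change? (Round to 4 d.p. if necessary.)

Δx* = 38.011

Demand: x*(p_x,p_y,I) = 4·I/(4·p_x + 5·p_y), y* = 5·I/(4·p_x + 5·p_y).
Here 4·1 + 5·8.25 = 45.25, giving x* = 38.011.
At I' = 860: x* = 76.0221. Change: 76.0221 − 38.011 = 38.011.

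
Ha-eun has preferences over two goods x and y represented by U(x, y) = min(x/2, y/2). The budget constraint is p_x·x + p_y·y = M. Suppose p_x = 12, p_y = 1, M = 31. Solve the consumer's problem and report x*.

x* = 2.3846

Leontief preferences: the optimum is at the kink where x/2 = y/2, i.e. y = x.
Budget: p_x·x + p_y·x = M, so (2·p_x + 2·p_y)·x = 2·M.
Demand: x*(p_x,p_y,M) = 2·M/(2·p_x + 2·p_y), y* = 2·M/(2·p_x + 2·p_y).
Here 2·12 + 2·1 = 26, giving x* = 2.3846.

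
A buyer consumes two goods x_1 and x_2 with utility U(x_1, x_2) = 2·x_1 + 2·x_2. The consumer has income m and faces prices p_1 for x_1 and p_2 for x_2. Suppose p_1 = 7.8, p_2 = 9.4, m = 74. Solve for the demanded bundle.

x_1 gives more utility per dollar, so spend all income on x_1: x_1* = m/p_1, x_2* = 0.
Numerically: x_1* = 9.4872, x_2* = 0.

x_1* = 9.4872, x_2* = 0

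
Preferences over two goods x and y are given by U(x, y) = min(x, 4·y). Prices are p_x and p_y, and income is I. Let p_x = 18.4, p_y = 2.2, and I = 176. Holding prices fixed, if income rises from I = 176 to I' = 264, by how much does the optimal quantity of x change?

Δx* = 4.6438

With perfect complements, no substitution: consume in ratio x:y = 4:1.
Budget: p_x·x + p_y·(1/4)·x = I, so (4·p_x + p_y)·x = 4·I.
Demand: x*(p_x,p_y,I) = 4·I/(4·p_x + p_y), y* = I/(4·p_x + p_y).
Here 4·18.4 + 2.2 = 75.8, giving x* = 9.2876.
At I' = 264: x* = 13.9314. Change: 13.9314 − 9.2876 = 4.6438.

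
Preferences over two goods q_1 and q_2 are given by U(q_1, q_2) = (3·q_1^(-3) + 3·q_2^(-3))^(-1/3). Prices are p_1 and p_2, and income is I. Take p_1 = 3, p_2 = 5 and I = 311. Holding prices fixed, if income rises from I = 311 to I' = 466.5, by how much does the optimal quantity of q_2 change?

MU_q_1 ∝ 3·q_1^(-4), MU_q_2 ∝ 3·q_2^(-4), so MRS = (q_2/q_1)^(4) = p_1/p_2.
Hence q_2/q_1 = (p_1/p_2)^(1/(4)), i.e. raised to the 0.25 power.
With the ratio pinned down, the budget gives q_1* = I/(p_1 + p_2·(q_2/q_1)) and q_2* = (q_2/q_1)·q_1*.
Numerically q_2/q_1 = 0.880112, so q_1* = 311/(3 + 5·0.880112) = 42.0239 and q_2* = 0.880112·42.0239 = 36.9857.
At I' = 466.5: q_2* = 55.4785. Change: 55.4785 − 36.9857 = 18.4928.

Δq_2* = 18.4928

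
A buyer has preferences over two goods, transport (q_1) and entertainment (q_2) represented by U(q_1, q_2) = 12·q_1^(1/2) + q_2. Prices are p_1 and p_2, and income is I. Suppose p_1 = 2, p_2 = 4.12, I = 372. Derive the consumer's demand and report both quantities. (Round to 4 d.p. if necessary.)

q_1* = 152.7696, q_2* = 16.1313

Set MRS = p_1/p_2: 6·q_1^(−1/2) = p_1/p_2.
Thus q_1* = (6·p_2/p_1)² — independent of I — with the rest of income spent on q_2.
Plugging in: q_1* = (6·4.12/2)² = 152.7696, q_2* = 16.1313.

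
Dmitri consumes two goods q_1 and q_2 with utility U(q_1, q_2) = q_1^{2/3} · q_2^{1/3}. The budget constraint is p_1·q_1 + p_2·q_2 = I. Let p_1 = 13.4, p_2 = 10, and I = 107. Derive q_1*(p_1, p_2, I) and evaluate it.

MU_q_1/MU_q_2 = (2/3·q_2)/(1/3·q_1); tangency sets this equal to p_1/p_2.
Rearranging, p_2·q_2 = (1/2)·p_1·q_1. Substituting into the budget gives p_1·q_1·(1 + (1/2)) = I.
Demand: q_1*(p_1,p_2,I) = 2/3·I/p_1 and q_2* = 1/3·I/p_2.
At p_1=13.4, p_2=10, I=107: q_1* = 2/3·107/13.4 = 5.3234.

q_1* = 5.3234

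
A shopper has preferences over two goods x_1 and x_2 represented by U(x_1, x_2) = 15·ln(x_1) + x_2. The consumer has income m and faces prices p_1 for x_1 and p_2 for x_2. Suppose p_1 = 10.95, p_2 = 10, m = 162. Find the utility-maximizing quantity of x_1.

So x_1*(p_1,p_2) = 15·p_2/p_1, independent of income; and x_2* = (m − 15·p_2)/p_2.
At the given prices: x_1* = 15·10/10.95 = 13.6986.

x_1* = 13.6986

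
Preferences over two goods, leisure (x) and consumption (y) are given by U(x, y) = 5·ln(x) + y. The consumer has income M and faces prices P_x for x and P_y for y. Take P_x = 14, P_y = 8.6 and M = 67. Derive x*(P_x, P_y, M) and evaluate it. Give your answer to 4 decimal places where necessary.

At the given prices: x* = 5·8.6/14 = 3.0714.

x* = 3.0714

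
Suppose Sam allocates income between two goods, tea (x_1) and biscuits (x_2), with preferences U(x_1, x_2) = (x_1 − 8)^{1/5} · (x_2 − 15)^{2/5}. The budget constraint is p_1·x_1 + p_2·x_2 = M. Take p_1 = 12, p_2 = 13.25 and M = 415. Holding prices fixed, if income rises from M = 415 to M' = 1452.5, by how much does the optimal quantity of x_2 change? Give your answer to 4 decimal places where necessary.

Δx_2* = 52.2013

Let x_1' = x_1−8, x_2' = x_2−15. MRS = (1/2)·x_2'/x_1' = p_1/p_2.
After buying the subsistence bundle (8, 15), a share 1/3 of the remaining income goes to x_1: x_1* = 8 + 1/3·(M − 8p_1 − 15p_2)/p_1.
Discretionary income = 415 − 8·12 − 15·13.25 = 120.25; x_2* = 15 + 2/3·120.25/13.25 = 21.0503.
At M' = 1452.5: x_2* = 73.2516. Change: 73.2516 − 21.0503 = 52.2013.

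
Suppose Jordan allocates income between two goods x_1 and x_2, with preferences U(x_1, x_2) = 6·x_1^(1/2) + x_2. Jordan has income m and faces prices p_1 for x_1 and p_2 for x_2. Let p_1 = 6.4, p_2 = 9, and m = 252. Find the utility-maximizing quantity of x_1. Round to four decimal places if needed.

x_1* = 17.7979

Solve: √x_1 = 3·p_2/p_1, so x_1*(p_1,p_2) = (3·p_2/p_1)², and x_2* = (m − p_1·x_1*)/p_2.
Plugging in: x_1* = (3·9/6.4)² = 17.7979.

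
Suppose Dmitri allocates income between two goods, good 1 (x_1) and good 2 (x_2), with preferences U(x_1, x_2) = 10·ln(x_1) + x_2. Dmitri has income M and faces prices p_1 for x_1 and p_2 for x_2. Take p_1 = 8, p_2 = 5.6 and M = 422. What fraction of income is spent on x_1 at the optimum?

share on x_1 = 0.1327

Set MRS = p_1/p_2: (10/x_1)/1 = p_1/p_2.
So x_1*(p_1,p_2) = 10·p_2/p_1, independent of income; and x_2* = (M − 10·p_2)/p_2.
At the given prices: x_1* = 10·5.6/8 = 7, and x_2* = 65.3571.
Expenditure on x_1: 8·7 = 56; share = 0.1327.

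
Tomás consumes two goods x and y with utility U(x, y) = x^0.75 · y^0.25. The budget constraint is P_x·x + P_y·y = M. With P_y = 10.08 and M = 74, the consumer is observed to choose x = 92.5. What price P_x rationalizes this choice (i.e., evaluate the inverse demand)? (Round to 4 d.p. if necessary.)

Tangency: MRS = 3·y/x = P_x/P_y.
So 0.75·P_y·y = 0.25·P_x·x; combined with the budget, a share 0.75 of income goes to x.
Demand: x*(P_x,P_y,M) = 0.75·M/P_x and y* = 0.25·M/P_y.
Set x* = 92.5 in the demand function and solve for P_x: P_x = 0.6.

P_x = 0.6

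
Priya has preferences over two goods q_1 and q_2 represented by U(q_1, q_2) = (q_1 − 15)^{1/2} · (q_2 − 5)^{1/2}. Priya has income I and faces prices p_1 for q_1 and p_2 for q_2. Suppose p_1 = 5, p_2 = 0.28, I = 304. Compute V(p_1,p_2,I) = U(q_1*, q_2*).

V = 96.1786

This is Cobb-Douglas in (q_1−15, q_2−5): tangency gives 0.5·p_2·(q_2−5) = 0.5·p_1·(q_1−15).
Substituting into the budget: q_1* = 15 + 0.5·(I − 15·p_1 − 5·p_2)/p_1, and q_2* = 5 + 0.5·(…)/p_2.
Discretionary income = 304 − 15·5 − 5·0.28 = 227.6; q_1* = 15 + 0.5·227.6/5 = 37.76; q_2* = 5 + 0.5·227.6/0.28 = 411.4286.
Utility at the optimum: U(37.76, 411.4286) = 96.1786.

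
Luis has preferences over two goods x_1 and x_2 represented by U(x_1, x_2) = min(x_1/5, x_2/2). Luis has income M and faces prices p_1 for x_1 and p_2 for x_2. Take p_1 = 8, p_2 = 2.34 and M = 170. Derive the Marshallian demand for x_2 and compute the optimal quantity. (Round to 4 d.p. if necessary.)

x_2* = 7.6097

With perfect complements, no substitution: consume in ratio x_1:x_2 = 5:2.
Budget: p_1·x_1 + p_2·(2/5)·x_1 = M, so (5·p_1 + 2·p_2)·x_1 = 5·M.
Demand: x_1*(p_1,p_2,M) = 5·M/(5·p_1 + 2·p_2), x_2* = 2·M/(5·p_1 + 2·p_2).
Here 5·8 + 2·2.34 = 44.68, giving x_2* = 7.6097.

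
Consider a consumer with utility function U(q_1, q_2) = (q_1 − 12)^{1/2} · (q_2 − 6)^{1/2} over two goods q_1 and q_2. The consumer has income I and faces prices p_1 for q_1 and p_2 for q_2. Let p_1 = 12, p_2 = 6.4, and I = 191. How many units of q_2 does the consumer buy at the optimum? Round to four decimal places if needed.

This is Cobb-Douglas in (q_1−12, q_2−6): tangency gives 0.5·p_2·(q_2−6) = 0.5·p_1·(q_1−12).
After buying the subsistence bundle (12, 6), a share 0.5 of the remaining income goes to q_1: q_1* = 12 + 0.5·(I − 12p_1 − 6p_2)/p_1.
Discretionary income = 191 − 12·12 − 6·6.4 = 8.6; q_2* = 6 + 0.5·8.6/6.4 = 6.6719.

q_2* = 6.6719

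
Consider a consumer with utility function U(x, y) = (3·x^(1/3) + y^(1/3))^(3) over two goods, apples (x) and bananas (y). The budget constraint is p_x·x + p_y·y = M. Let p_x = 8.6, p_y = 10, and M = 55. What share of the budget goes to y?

MRS = MU_x/MU_y = 3·(y/x)^(2/3). Set equal to p_x/p_y.
Solve for the ratio: y/x = [(1/3)·p_x/p_y]^(1.5).
Substitute y = (y/x)·x into the budget: x* = M/(p_x + p_y·(y/x)).
Numerically y/x = 0.153485, so x* = 55/(8.6 + 10·0.153485) = 5.4268 and y* = 0.153485·5.4268 = 0.8329.
Expenditure on y: 10·0.8329 = 8.3294; share = 0.1514.

share on y = 0.1514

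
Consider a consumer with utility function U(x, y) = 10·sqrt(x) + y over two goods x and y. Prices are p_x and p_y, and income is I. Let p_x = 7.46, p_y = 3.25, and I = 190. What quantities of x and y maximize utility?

x* = 4.7449, y* = 47.5701

Utility is quasi-linear in y; the FOC for x is 5/√x = p_x/p_y.
Solve: √x = 5·p_y/p_x, so x*(p_x,p_y) = (5·p_y/p_x)², and y* = (I − p_x·x*)/p_y.
Plugging in: x* = (5·3.25/7.46)² = 4.7449, y* = 47.5701.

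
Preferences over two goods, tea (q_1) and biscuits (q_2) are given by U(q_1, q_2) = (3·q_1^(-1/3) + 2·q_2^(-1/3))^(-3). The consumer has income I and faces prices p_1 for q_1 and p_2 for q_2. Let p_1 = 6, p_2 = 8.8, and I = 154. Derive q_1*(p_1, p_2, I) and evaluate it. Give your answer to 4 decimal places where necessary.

q_1* = 14.1654

From the CES first-order condition, (3/2)·(q_2/q_1)^(4/3) = p_1/p_2.
Hence q_2/q_1 = ((2/3)·p_1/p_2)^(1/(4/3)), i.e. raised to the 0.75 power.
With the ratio pinned down, the budget gives q_1* = I/(p_1 + p_2·(q_2/q_1)) and q_2* = (q_2/q_1)·q_1*.
Numerically q_2/q_1 = 0.553583, so q_1* = 154/(6 + 8.8·0.553583) = 14.1654.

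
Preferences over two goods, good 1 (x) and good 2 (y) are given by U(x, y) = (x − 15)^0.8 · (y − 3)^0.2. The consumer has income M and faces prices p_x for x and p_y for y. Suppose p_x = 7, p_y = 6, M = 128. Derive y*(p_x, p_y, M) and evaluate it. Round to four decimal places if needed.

After buying the subsistence bundle (15, 3), a share 0.8 of the remaining income goes to x: x* = 15 + 0.8·(M − 15p_x − 3p_y)/p_x.
Discretionary income = 128 − 15·7 − 3·6 = 5; y* = 3 + 0.2·5/6 = 3.1667.

y* = 3.1667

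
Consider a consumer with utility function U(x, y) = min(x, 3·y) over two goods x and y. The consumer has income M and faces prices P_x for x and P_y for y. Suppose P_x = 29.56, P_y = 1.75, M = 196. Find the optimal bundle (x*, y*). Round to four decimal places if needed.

x* = 6.5023, y* = 2.1674

Here 3·29.56 + 1.75 = 90.43, giving x* = 6.5023 and y* = 2.1674.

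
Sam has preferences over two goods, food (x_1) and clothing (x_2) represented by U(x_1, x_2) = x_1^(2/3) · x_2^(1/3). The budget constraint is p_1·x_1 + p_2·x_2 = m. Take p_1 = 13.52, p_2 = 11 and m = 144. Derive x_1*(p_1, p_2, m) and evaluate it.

MU_x_1/MU_x_2 = (2/3·x_2)/(1/3·x_1); tangency sets this equal to p_1/p_2.
So 2/3·p_2·x_2 = 1/3·p_1·x_1; combined with the budget, a share 2/3 of income goes to x_1.
Demand: x_1*(p_1,p_2,m) = 2/3·m/p_1 and x_2* = 1/3·m/p_2.
At p_1=13.52, p_2=11, m=144: x_1* = 2/3·144/13.52 = 7.1006.

x_1* = 7.1006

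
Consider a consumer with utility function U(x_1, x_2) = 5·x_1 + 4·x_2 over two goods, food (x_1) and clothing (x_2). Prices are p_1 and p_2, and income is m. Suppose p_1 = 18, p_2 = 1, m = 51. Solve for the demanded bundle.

Linear utility — the consumer picks whichever good has higher MU/price: 5/18 = 0.2778 vs 4/1 = 4.
x_2 gives more utility per dollar, so spend all income on x_2: x_2* = m/p_2, x_1* = 0.
Numerically: x_1* = 0, x_2* = 51.

x_1* = 0, x_2* = 51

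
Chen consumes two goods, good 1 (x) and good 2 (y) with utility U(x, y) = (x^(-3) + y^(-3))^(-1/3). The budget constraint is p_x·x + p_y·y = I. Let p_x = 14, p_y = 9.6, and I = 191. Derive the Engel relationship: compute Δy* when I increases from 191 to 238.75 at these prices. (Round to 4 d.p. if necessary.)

MU_x ∝ x^(-4), MU_y ∝ y^(-4), so MRS = (y/x)^(4) = p_x/p_y.
Hence y/x = (p_x/p_y)^(1/(4)), i.e. raised to the 0.25 power.
With the ratio pinned down, the budget gives x* = I/(p_x + p_y·(y/x)) and y* = (y/x)·x*.
Numerically y/x = 1.098915, so x* = 191/(14 + 9.6·1.098915) = 7.7802 and y* = 1.098915·7.7802 = 8.5497.
At I' = 238.75: y* = 10.6872. Change: 10.6872 − 8.5497 = 2.1374.

Δy* = 2.1374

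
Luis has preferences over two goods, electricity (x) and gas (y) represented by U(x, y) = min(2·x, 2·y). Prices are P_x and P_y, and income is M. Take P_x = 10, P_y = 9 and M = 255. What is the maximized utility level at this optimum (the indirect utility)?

Leontief preferences: the optimum is at the kink where x/2 = y/2, i.e. y = x.
Budget: P_x·x + P_y·x = M, so (2·P_x + 2·P_y)·x = 2·M.
Demand: x*(P_x,P_y,M) = 2·M/(2·P_x + 2·P_y), y* = 2·M/(2·P_x + 2·P_y).
Here 2·10 + 2·9 = 38, giving x* = 13.4211 and y* = 13.4211.
Utility at the optimum: U(13.4211, 13.4211) = 26.8421.

V = 26.8421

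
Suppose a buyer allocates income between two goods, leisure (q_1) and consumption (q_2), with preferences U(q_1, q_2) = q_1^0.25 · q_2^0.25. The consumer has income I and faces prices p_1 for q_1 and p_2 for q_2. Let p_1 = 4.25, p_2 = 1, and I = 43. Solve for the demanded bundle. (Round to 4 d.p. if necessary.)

MU_q_1/MU_q_2 = (0.25·q_2)/(0.25·q_1); tangency sets this equal to p_1/p_2.
So 0.25·p_2·q_2 = 0.25·p_1·q_1; combined with the budget, a share 0.5 of income goes to q_1.
Demand: q_1*(p_1,p_2,I) = 0.5·I/p_1 and q_2* = 0.5·I/p_2.
At p_1=4.25, p_2=1, I=43: q_1* = 0.5·43/4.25 = 5.0588, q_2* = 21.5.

q_1* = 5.0588, q_2* = 21.5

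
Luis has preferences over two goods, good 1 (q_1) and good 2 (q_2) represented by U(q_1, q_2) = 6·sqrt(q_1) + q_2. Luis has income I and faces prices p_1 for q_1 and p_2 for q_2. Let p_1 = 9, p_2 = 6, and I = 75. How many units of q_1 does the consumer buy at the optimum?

q_1* = 4

Utility is quasi-linear in q_2; the FOC for q_1 is 3/√q_1 = p_1/p_2.
Solve: √q_1 = 3·p_2/p_1, so q_1*(p_1,p_2) = (3·p_2/p_1)², and q_2* = (I − p_1·q_1*)/p_2.
Plugging in: q_1* = (3·6/9)² = 4.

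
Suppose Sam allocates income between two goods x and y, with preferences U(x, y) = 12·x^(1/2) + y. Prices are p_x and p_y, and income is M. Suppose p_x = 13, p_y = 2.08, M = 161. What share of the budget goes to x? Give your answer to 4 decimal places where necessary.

Set MRS = p_x/p_y: 6·x^(−1/2) = p_x/p_y.
Solve: √x = 6·p_y/p_x, so x*(p_x,p_y) = (6·p_y/p_x)², and y* = (M − p_x·x*)/p_y.
Plugging in: x* = (6·2.08/13)² = 0.9216, y* = 71.6438.
Expenditure on x: 13·0.9216 = 11.9808; share = 0.0744.

share on x = 0.0744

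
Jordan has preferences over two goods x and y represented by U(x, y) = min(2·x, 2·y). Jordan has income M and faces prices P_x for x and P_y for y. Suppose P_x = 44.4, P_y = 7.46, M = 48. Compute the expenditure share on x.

share on x = 0.8562

Leontief preferences: the optimum is at the kink where x/2 = y/2, i.e. y = x.
Budget: P_x·x + P_y·x = M, so (2·P_x + 2·P_y)·x = 2·M.
Demand: x*(P_x,P_y,M) = 2·M/(2·P_x + 2·P_y), y* = 2·M/(2·P_x + 2·P_y).
Here 2·44.4 + 2·7.46 = 103.72, giving x* = 0.9256 and y* = 0.9256.
Expenditure on x: 44.4·0.9256 = 41.0953; share = 0.8562.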